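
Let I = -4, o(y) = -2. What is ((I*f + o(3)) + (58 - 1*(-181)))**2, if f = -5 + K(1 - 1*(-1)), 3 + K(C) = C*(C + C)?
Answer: 56169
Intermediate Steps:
K(C) = -3 + 2*C**2 (K(C) = -3 + C*(C + C) = -3 + C*(2*C) = -3 + 2*C**2)
f = 0 (f = -5 + (-3 + 2*(1 - 1*(-1))**2) = -5 + (-3 + 2*(1 + 1)**2) = -5 + (-3 + 2*2**2) = -5 + (-3 + 2*4) = -5 + (-3 + 8) = -5 + 5 = 0)
((I*f + o(3)) + (58 - 1*(-181)))**2 = ((-4*0 - 2) + (58 - 1*(-181)))**2 = ((0 - 2) + (58 + 181))**2 = (-2 + 239)**2 = 237**2 = 56169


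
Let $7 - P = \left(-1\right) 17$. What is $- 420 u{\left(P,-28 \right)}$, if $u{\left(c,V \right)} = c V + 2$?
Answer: $281400$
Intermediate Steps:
$P = 24$ ($P = 7 - \left(-1\right) 17 = 7 - -17 = 7 + 17 = 24$)
$u{\left(c,V \right)} = 2 + V c$ ($u{\left(c,V \right)} = V c + 2 = 2 + V c$)
$- 420 u{\left(P,-28 \right)} = - 420 \left(2 - 672\right) = \left(-420\right) \left(-670\right) = 281400$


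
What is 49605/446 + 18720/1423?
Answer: 78937035/634658 ≈ 124.38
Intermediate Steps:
49605/446 + 18720/1423 = 78937035/634658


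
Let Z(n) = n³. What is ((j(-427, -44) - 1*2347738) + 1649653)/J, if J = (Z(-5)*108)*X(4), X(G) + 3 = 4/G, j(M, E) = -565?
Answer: -13973/540 ≈ -25.876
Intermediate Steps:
X(G) = -3 + 4/G
J = 27000 (J = ((-5)³*108)*(-3 + 4/4) = (-125*108)*(-3 + 4*(¼)) = -13500*(-3 + 1) = -13500*(-2) = 27000)
((j(-427, -44) - 1*2347738) + 1649653)/J = ((-565 - 1*2347738) + 1649653)/27000 = ((-565 - 2347738) + 1649653)*(1/27000) = (-2348303 + 1649653)*(1/27000) = -698650*1/27000 = -13973/540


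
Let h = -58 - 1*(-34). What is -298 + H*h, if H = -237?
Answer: 5390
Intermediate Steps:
h = -24 (h = -58 + 34 = -24)
-298 + H*h = -298 - 237*(-24) = -298 + 5688 = 5390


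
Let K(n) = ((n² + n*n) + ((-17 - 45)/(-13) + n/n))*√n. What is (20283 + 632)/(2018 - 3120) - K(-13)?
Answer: -20915/1102 - 4469*I*√13/13 ≈ -18.979 - 1239.5*I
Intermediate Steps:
K(n) = √n*(75/13 + 2*n²) (K(n) = ((n² + n²) + (-62*(-1/13) + 1))*√n = (2*n² + (62/13 + 1))*√n = (2*n² + 75/13)*√n = (75/13 + 2*n²)*√n = √n*(75/13 + 2*n²))
(20283 + 632)/(2018 - 3120) - K(-13) = (20283 + 632)/(2018 - 3120) - √(-13)*(75 + 26*(-13)²)/13 = 20915/(-1102) - I*√13*(75 + 26*169)/13 = 20915*(-1/1102) - I*√13*(75 + 4394)/13 = -20915/1102 - I*√13*4469/13 = -20915/1102 - 4469*I*√13/13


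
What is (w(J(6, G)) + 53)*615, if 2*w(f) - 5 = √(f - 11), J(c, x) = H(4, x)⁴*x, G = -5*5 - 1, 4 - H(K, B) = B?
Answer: 68265/2 + 615*I*√21060011/2 ≈ 34133.0 + 1.4112e+6*I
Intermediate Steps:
H(K, B) = 4 - B
G = -26 (G = -25 - 1 = -26)
J(c, x) = x*(4 - x)⁴ (J(c, x) = (4 - x)⁴*x = x*(4 - x)⁴)
w(f) = 5/2 + √(-11 + f)/2 (w(f) = 5/2 + √(f - 11)/2 = 5/2 + √(-11 + f)/2)
(w(J(6, G)) + 53)*615 = ((5/2 + √(-11 - 26*(-4 - 26)⁴)/2) + 53)*615 = ((5/2 + √(-11 - 26*(-30)⁴)/2) + 53)*615 = ((5/2 + √(-11 - 26*810000)/2) + 53)*615 = ((5/2 + √(-11 - 21060000)/2) + 53)*615 = ((5/2 + √(-21060011)/2) + 53)*615 = ((5/2 + (I*√21060011)/2) + 53)*615 = ((5/2 + I*√21060011/2) + 53)*615 = (111/2 + I*√21060011/2)*615 = 68265/2 + 615*I*√21060011/2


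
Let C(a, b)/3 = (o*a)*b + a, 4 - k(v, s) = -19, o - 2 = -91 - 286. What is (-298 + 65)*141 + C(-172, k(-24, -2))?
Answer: 4417131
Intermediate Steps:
o = -375 (o = 2 + (-91 - 286) = 2 - 377 = -375)
k(v, s) = 23 (k(v, s) = 4 - 1*(-19) = 4 + 19 = 23)
C(a, b) = 3*a - 1125*a*b (C(a, b) = 3*((-375*a)*b + a) = 3*(-375*a*b + a) = 3*(a - 375*a*b) = 3*a - 1125*a*b)
(-298 + 65)*141 + C(-172, k(-24, -2)) = (-298 + 65)*141 + 3*(-172)*(1 - 375*23) = -233*141 + 3*(-172)*(1 - 8625) = -32853 + 3*(-172)*(-8624) = -32853 + 4449984 = 4417131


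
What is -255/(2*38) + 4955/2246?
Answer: -98075/85348 ≈ -1.1491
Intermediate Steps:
-255/(2*38) + 4955/2246 = -255/76 + 4955*(1/2246) = -255*1/76 + 4955/2246 = -255/76 + 4955/2246 = -98075/85348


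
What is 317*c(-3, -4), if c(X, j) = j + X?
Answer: -2219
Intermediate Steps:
c(X, j) = X + j
317*c(-3, -4) = 317*(-3 - 4) = 317*(-7) = -2219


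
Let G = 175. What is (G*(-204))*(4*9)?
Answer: -1285200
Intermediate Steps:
(G*(-204))*(4*9) = (175*(-204))*(4*9) = -35700*36 = -1285200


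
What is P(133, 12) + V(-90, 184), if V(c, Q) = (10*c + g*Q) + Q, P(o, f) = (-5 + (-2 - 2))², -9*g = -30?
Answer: -65/3 ≈ -21.667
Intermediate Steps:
g = 10/3 (g = -⅑*(-30) = 10/3 ≈ 3.3333)
P(o, f) = 81 (P(o, f) = (-5 - 4)² = (-9)² = 81)
V(c, Q) = 10*c + 13*Q/3 (V(c, Q) = (10*c + 10*Q/3) + Q = 10*c + 13*Q/3)
P(133, 12) + V(-90, 184) = 81 + (10*(-90) + (13/3)*184) = 81 + (-900 + 2392/3) = 81 - 308/3 = -65/3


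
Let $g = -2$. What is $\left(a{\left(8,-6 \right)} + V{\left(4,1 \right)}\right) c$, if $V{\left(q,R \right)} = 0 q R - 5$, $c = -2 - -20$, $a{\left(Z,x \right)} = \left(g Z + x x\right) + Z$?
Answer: $414$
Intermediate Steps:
$a{\left(Z,x \right)} = x^{2} - Z$ ($a{\left(Z,x \right)} = \left(- 2 Z + x x\right) + Z = \left(- 2 Z + x^{2}\right) + Z = \left(x^{2} - 2 Z\right) + Z = x^{2} - Z$)
$c = 18$ ($c = -2 + 20 = 18$)
$V{\left(q,R \right)} = -5$ ($V{\left(q,R \right)} = 0 R - 5 = 0 - 5 = -5$)
$\left(a{\left(8,-6 \right)} + V{\left(4,1 \right)}\right) c = \left(\left(\left(-6\right)^{2} - 8\right) - 5\right) 18 = \left(\left(36 - 8\right) - 5\right) 18 = \left(28 - 5\right) 18 = 23 \cdot 18 = 414$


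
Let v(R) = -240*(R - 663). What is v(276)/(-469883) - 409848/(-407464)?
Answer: 19341918933/23932550839 ≈ 0.80818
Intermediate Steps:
v(R) = 159120 - 240*R (v(R) = -240*(-663 + R) = 159120 - 240*R)
v(276)/(-469883) - 409848/(-407464) = (159120 - 240*276)/(-469883) - 409848/(-407464) = (159120 - 66240)*(-1/469883) - 409848*(-1/407464) = 92880*(-1/469883) + 51231/50933 = -92880/469883 + 51231/50933 = 19341918933/23932550839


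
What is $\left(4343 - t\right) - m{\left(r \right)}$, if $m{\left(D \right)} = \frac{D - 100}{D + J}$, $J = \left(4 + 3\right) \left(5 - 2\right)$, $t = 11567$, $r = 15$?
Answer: $- \frac{259979}{36} \approx -7221.6$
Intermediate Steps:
$J = 21$ ($J = 7 \cdot 3 = 21$)
$m{\left(D \right)} = \frac{-100 + D}{21 + D}$ ($m{\left(D \right)} = \frac{D - 100}{D + 21} = \frac{-100 + D}{21 + D}$)
$\left(4343 - t\right) - m{\left(r \right)} = \left(4343 - 11567\right) - \frac{-100 + 15}{21 + 15} = \left(4343 - 11567\right) - \frac{1}{36} \left(-85\right) = -7224 - \frac{1}{36} \left(-85\right) = -7224 - - \frac{85}{36} = -7224 + \frac{85}{36} = - \frac{259979}{36}$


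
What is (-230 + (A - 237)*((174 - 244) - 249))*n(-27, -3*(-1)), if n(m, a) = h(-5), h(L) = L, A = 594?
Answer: 570565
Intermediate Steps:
n(m, a) = -5
(-230 + (A - 237)*((174 - 244) - 249))*n(-27, -3*(-1)) = (-230 + (594 - 237)*((174 - 244) - 249))*(-5) = (-230 + 357*(-70 - 249))*(-5) = (-230 + 357*(-319))*(-5) = (-230 - 113883)*(-5) = -114113*(-5) = 570565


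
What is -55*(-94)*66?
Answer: 341220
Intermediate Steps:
-55*(-94)*66 = 5170*66 = 341220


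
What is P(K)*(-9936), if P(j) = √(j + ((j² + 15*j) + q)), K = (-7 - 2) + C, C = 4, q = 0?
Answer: -9936*I*√55 ≈ -73687.0*I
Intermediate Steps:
K = -5 (K = (-7 - 2) + 4 = -9 + 4 = -5)
P(j) = √(j² + 16*j) (P(j) = √(j + ((j² + 15*j) + 0)) = √(j + (j² + 15*j)) = √(j² + 16*j))
P(K)*(-9936) = √(-5*(16 - 5))*(-9936) = √(-5*11)*(-9936) = √(-55)*(-9936) = (I*√55)*(-9936) = -9936*I*√55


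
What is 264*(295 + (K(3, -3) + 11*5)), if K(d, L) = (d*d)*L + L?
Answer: 84480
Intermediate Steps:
K(d, L) = L + L*d² (K(d, L) = d²*L + L = L*d² + L = L + L*d²)
264*(295 + (K(3, -3) + 11*5)) = 264*(295 + (-3*(1 + 3²) + 11*5)) = 264*(295 + (-3*(1 + 9) + 55)) = 264*(295 + (-3*10 + 55)) = 264*(295 + (-30 + 55)) = 264*(295 + 25) = 264*320 = 84480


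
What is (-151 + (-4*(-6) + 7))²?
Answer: 14400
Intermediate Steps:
(-151 + (-4*(-6) + 7))² = (-151 + (24 + 7))² = (-151 + 31)² = (-120)² = 14400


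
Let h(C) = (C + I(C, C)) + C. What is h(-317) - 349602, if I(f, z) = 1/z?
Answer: -111024813/317 ≈ -3.5024e+5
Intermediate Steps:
h(C) = 1/C + 2*C (h(C) = (C + 1/C) + C = 1/C + 2*C)
h(-317) - 349602 = (1/(-317) + 2*(-317)) - 349602 = (-1/317 - 634) - 349602 = -200979/317 - 349602 = -111024813/317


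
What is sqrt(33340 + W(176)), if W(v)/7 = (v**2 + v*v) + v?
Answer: 2*sqrt(117059) ≈ 684.28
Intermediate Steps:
W(v) = 7*v + 14*v**2 (W(v) = 7*((v**2 + v*v) + v) = 7*((v**2 + v**2) + v) = 7*(2*v**2 + v) = 7*(v + 2*v**2) = 7*v + 14*v**2)
sqrt(33340 + W(176)) = sqrt(33340 + 7*176*(1 + 2*176)) = sqrt(33340 + 7*176*(1 + 352)) = sqrt(33340 + 7*176*353) = sqrt(33340 + 434896) = sqrt(468236) = 2*sqrt(117059)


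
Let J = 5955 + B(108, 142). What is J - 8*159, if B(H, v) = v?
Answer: 4825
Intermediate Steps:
J = 6097 (J = 5955 + 142 = 6097)
J - 8*159 = 6097 - 8*159 = 6097 - 1272 = 4825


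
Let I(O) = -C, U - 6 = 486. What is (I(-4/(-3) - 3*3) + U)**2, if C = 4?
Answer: 238144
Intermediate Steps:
U = 492 (U = 6 + 486 = 492)
I(O) = -4 (I(O) = -1*4 = -4)
(I(-4/(-3) - 3*3) + U)**2 = (-4 + 492)**2 = 488**2 = 238144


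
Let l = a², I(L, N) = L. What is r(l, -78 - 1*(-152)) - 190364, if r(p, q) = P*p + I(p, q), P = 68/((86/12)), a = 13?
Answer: -8109433/43 ≈ -1.8859e+5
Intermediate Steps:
P = 408/43 (P = 68/((86*(1/12))) = 68/(43/6) = 68*(6/43) = 408/43 ≈ 9.4884)
l = 169 (l = 13² = 169)
r(p, q) = 451*p/43 (r(p, q) = 408*p/43 + p = 451*p/43)
r(l, -78 - 1*(-152)) - 190364 = (451/43)*169 - 190364 = 76219/43 - 190364 = -8109433/43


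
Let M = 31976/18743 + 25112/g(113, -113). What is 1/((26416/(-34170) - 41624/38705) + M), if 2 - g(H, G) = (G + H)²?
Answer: 2478855183855/31124152528890092 ≈ 7.9644e-5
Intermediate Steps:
g(H, G) = 2 - (G + H)²
M = 235369084/18743 (M = 31976/18743 + 25112/(2 - (-113 + 113)²) = 31976*(1/18743) + 25112/(2 - 1*0²) = 31976/18743 + 25112/(2 - 1*0) = 31976/18743 + 25112/(2 + 0) = 31976/18743 + 25112/2 = 31976/18743 + 25112*(½) = 31976/18743 + 12556 = 235369084/18743 ≈ 12558.)
1/((26416/(-34170) - 41624/38705) + M) = 1/((26416/(-34170) - 41624/38705) + 235369084/18743) = 1/((26416*(-1/34170) - 41624*1/38705) + 235369084/18743) = 1/((-13208/17085 - 41624/38705) + 235369084/18743) = 1/(-244472336/132254985 + 235369084/18743) = 1/(31124152528890092/2478855183855) = 2478855183855/31124152528890092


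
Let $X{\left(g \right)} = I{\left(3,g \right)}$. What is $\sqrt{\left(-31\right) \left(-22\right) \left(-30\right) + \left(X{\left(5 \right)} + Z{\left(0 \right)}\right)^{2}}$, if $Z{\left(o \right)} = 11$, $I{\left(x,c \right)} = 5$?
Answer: $2 i \sqrt{5051} \approx 142.14 i$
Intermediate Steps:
$X{\left(g \right)} = 5$
$\sqrt{\left(-31\right) \left(-22\right) \left(-30\right) + \left(X{\left(5 \right)} + Z{\left(0 \right)}\right)^{2}} = \sqrt{\left(-31\right) \left(-22\right) \left(-30\right) + \left(5 + 11\right)^{2}} = \sqrt{682 \left(-30\right) + 16^{2}} = \sqrt{-20460 + 256} = \sqrt{-20204} = 2 i \sqrt{5051}$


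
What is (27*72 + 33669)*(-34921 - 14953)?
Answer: -1776162762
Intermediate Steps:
(27*72 + 33669)*(-34921 - 14953) = (1944 + 33669)*(-49874) = 35613*(-49874) = -1776162762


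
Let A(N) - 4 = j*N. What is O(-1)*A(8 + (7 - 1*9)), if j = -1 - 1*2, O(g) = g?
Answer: 14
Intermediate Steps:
j = -3 (j = -1 - 2 = -3)
A(N) = 4 - 3*N
O(-1)*A(8 + (7 - 1*9)) = -(4 - 3*(8 + (7 - 1*9))) = -(4 - 3*(8 + (7 - 9))) = -(4 - 3*(8 - 2)) = -(4 - 3*6) = -(4 - 18) = -1*(-14) = 14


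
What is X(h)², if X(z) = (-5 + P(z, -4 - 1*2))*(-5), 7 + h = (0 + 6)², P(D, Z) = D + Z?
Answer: 8100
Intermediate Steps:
h = 29 (h = -7 + (0 + 6)² = -7 + 6² = -7 + 36 = 29)
X(z) = 55 - 5*z (X(z) = (-5 + (z + (-4 - 1*2)))*(-5) = (-5 + (z + (-4 - 2)))*(-5) = (-5 + (z - 6))*(-5) = (-5 + (-6 + z))*(-5) = (-11 + z)*(-5) = 55 - 5*z)
X(h)² = (55 - 5*29)² = (55 - 145)² = (-90)² = 8100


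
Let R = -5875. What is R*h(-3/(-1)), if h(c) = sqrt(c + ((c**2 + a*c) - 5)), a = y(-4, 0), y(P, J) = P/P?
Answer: -5875*sqrt(10) ≈ -18578.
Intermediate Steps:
y(P, J) = 1
a = 1
h(c) = sqrt(-5 + c**2 + 2*c) (h(c) = sqrt(c + ((c**2 + 1*c) - 5)) = sqrt(c + ((c**2 + c) - 5)) = sqrt(c + ((c + c**2) - 5)) = sqrt(c + (-5 + c + c**2)) = sqrt(-5 + c**2 + 2*c))
R*h(-3/(-1)) = -5875*sqrt(-5 + (-3/(-1))**2 + 2*(-3/(-1))) = -5875*sqrt(-5 + (-3*(-1))**2 + 2*(-3*(-1))) = -5875*sqrt(-5 + 3**2 + 2*3) = -5875*sqrt(-5 + 9 + 6) = -5875*sqrt(10)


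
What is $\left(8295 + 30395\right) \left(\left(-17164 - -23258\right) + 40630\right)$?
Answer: $1807751560$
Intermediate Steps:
$\left(8295 + 30395\right) \left(\left(-17164 - -23258\right) + 40630\right) = 38690 \left(\left(-17164 + 23258\right) + 40630\right) = 38690 \left(6094 + 40630\right) = 38690 \cdot 46724 = 1807751560$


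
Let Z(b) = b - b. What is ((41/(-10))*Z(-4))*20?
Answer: 0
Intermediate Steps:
Z(b) = 0
((41/(-10))*Z(-4))*20 = ((41/(-10))*0)*20 = ((41*(-1/10))*0)*20 = -41/10*0*20 = 0*20 = 0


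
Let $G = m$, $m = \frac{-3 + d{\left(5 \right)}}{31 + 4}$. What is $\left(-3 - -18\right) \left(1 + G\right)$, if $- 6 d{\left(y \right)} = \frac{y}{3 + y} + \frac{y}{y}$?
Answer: $\frac{1523}{112} \approx 13.598$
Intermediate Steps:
$d{\left(y \right)} = - \frac{1}{6} - \frac{y}{6 \left(3 + y\right)}$ ($d{\left(y \right)} = - \frac{\frac{y}{3 + y} + \frac{y}{y}}{6} = - \frac{\frac{y}{3 + y} + 1}{6} = - \frac{1 + \frac{y}{3 + y}}{6} = - \frac{1}{6} - \frac{y}{6 \left(3 + y\right)}$)
$m = - \frac{157}{1680}$ ($m = \frac{-3 + \frac{-3 - 10}{6 \left(3 + 5\right)}}{31 + 4} = \frac{-3 + \frac{-3 - 10}{6 \cdot 8}}{35} = \left(-3 + \frac{1}{6} \cdot \frac{1}{8} \left(-13\right)\right) \frac{1}{35} = \left(-3 - \frac{13}{48}\right) \frac{1}{35} = \left(- \frac{157}{48}\right) \frac{1}{35} = - \frac{157}{1680} \approx -0.093452$)
$G = - \frac{157}{1680} \approx -0.093452$
$\left(-3 - -18\right) \left(1 + G\right) = \left(-3 - -18\right) \left(1 - \frac{157}{1680}\right) = \left(-3 + 18\right) \frac{1523}{1680} = 15 \cdot \frac{1523}{1680} = \frac{1523}{112}$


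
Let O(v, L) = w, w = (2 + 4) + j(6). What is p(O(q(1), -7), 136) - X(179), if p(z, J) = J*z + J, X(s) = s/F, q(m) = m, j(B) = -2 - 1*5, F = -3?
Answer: 179/3 ≈ 59.667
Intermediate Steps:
j(B) = -7 (j(B) = -2 - 5 = -7)
w = -1 (w = (2 + 4) - 7 = 6 - 7 = -1)
X(s) = -s/3 (X(s) = s/(-3) = s*(-⅓) = -s/3)
O(v, L) = -1
p(z, J) = J + J*z
p(O(q(1), -7), 136) - X(179) = 136*(1 - 1) - (-1)*179/3 = 136*0 - 1*(-179/3) = 0 + 179/3 = 179/3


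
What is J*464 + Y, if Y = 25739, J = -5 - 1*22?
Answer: 13211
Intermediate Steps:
J = -27 (J = -5 - 22 = -27)
J*464 + Y = -27*464 + 25739 = -12528 + 25739 = 13211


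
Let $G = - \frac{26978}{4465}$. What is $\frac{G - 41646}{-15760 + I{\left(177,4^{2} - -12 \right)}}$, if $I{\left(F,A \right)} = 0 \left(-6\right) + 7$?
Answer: $\frac{3956944}{1496535} \approx 2.6441$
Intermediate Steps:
$G = - \frac{574}{95}$ ($G = \left(-26978\right) \frac{1}{4465} = - \frac{574}{95} \approx -6.0421$)
$I{\left(F,A \right)} = 7$ ($I{\left(F,A \right)} = 0 + 7 = 7$)
$\frac{G - 41646}{-15760 + I{\left(177,4^{2} - -12 \right)}} = \frac{- \frac{574}{95} - 41646}{-15760 + 7} = - \frac{3956944}{95 \left(-15753\right)} = \left(- \frac{3956944}{95}\right) \left(- \frac{1}{15753}\right) = \frac{3956944}{1496535}$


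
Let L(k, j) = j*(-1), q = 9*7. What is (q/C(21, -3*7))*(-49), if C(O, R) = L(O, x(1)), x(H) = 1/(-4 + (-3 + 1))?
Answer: -18522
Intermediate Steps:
q = 63
x(H) = -1/6 (x(H) = 1/(-4 - 2) = 1/(-6) = -1/6)
L(k, j) = -j
C(O, R) = 1/6 (C(O, R) = -1*(-1/6) = 1/6)
(q/C(21, -3*7))*(-49) = (63/(1/6))*(-49) = (63*6)*(-49) = 378*(-49) = -18522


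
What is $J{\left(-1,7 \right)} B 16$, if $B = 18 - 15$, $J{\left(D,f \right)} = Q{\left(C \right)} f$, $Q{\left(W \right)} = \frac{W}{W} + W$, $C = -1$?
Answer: $0$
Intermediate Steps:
$Q{\left(W \right)} = 1 + W$
$J{\left(D,f \right)} = 0$ ($J{\left(D,f \right)} = \left(1 - 1\right) f = 0 f = 0$)
$B = 3$ ($B = 18 - 15 = 3$)
$J{\left(-1,7 \right)} B 16 = 0 \cdot 3 \cdot 16 = 0 \cdot 16 = 0$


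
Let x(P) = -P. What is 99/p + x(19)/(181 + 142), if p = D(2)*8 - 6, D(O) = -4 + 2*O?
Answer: -563/34 ≈ -16.559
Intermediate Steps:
p = -6 (p = (-4 + 2*2)*8 - 6 = (-4 + 4)*8 - 6 = 0*8 - 6 = 0 - 6 = -6)
99/p + x(19)/(181 + 142) = 99/(-6) + (-1*19)/(181 + 142) = 99*(-⅙) - 19/323 = -33/2 - 19*1/323 = -33/2 - 1/17 = -563/34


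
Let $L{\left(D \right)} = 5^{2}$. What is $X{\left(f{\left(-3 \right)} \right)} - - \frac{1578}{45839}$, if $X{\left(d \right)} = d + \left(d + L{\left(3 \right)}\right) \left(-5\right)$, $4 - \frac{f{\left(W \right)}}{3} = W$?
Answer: $- \frac{9578773}{45839} \approx -208.97$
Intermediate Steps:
$L{\left(D \right)} = 25$
$f{\left(W \right)} = 12 - 3 W$
$X{\left(d \right)} = -125 - 4 d$ ($X{\left(d \right)} = d + \left(d + 25\right) \left(-5\right) = d + \left(25 + d\right) \left(-5\right) = d - \left(125 + 5 d\right) = -125 - 4 d$)
$X{\left(f{\left(-3 \right)} \right)} - - \frac{1578}{45839} = \left(-125 - 4 \left(12 - -9\right)\right) - - \frac{1578}{45839} = \left(-125 - 4 \left(12 + 9\right)\right) - \left(-1578\right) \frac{1}{45839} = \left(-125 - 84\right) - - \frac{1578}{45839} = \left(-125 - 84\right) + \frac{1578}{45839} = -209 + \frac{1578}{45839} = - \frac{9578773}{45839}$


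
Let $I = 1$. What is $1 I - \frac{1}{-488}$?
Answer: $\frac{489}{488} \approx 1.002$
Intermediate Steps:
$1 I - \frac{1}{-488} = 1 \cdot 1 - \frac{1}{-488} = 1 - - \frac{1}{488} = 1 + \frac{1}{488} = \frac{489}{488}$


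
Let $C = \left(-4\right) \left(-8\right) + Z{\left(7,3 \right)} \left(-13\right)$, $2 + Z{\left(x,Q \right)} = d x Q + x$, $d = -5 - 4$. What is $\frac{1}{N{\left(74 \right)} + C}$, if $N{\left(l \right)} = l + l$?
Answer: $\frac{1}{2572} \approx 0.0003888$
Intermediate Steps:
$N{\left(l \right)} = 2 l$
$d = -9$
$Z{\left(x,Q \right)} = -2 + x - 9 Q x$ ($Z{\left(x,Q \right)} = -2 + \left(- 9 x Q + x\right) = -2 - \left(- x + 9 Q x\right) = -2 + x - 9 Q x$)
$C = 2424$ ($C = \left(-4\right) \left(-8\right) + \left(-2 + 7 - 27 \cdot 7\right) \left(-13\right) = 32 + \left(-2 + 7 - 189\right) \left(-13\right) = 32 - -2392 = 32 + 2392 = 2424$)
$\frac{1}{N{\left(74 \right)} + C} = \frac{1}{2 \cdot 74 + 2424} = \frac{1}{148 + 2424} = \frac{1}{2572}$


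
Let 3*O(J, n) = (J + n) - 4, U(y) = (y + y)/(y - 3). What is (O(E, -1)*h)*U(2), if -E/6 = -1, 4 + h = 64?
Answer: -80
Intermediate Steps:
h = 60 (h = -4 + 64 = 60)
E = 6 (E = -6*(-1) = 6)
U(y) = 2*y/(-3 + y) (U(y) = (2*y)/(-3 + y) = 2*y/(-3 + y))
O(J, n) = -4/3 + J/3 + n/3 (O(J, n) = ((J + n) - 4)/3 = (-4 + J + n)/3 = -4/3 + J/3 + n/3)
(O(E, -1)*h)*U(2) = ((-4/3 + (1/3)*6 + (1/3)*(-1))*60)*(2*2/(-3 + 2)) = ((-4/3 + 2 - 1/3)*60)*(2*2/(-1)) = ((1/3)*60)*(2*2*(-1)) = 20*(-4) = -80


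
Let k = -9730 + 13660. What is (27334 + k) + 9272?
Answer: 40536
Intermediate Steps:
k = 3930
(27334 + k) + 9272 = (27334 + 3930) + 9272 = 31264 + 9272 = 40536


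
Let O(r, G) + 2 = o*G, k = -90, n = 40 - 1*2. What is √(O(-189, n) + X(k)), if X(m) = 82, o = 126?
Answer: 2*√1217 ≈ 69.771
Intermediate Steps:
n = 38 (n = 40 - 2 = 38)
O(r, G) = -2 + 126*G
√(O(-189, n) + X(k)) = √((-2 + 126*38) + 82) = √((-2 + 4788) + 82) = √(4786 + 82) = √4868 = 2*√1217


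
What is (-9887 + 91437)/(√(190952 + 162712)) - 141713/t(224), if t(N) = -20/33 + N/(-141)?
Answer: 219796863/3404 + 40775*√614/7368 ≈ 64707.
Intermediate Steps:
t(N) = -20/33 - N/141 (t(N) = -20*1/33 + N*(-1/141) = -20/33 - N/141)
(-9887 + 91437)/(√(190952 + 162712)) - 141713/t(224) = (-9887 + 91437)/(√(190952 + 162712)) - 141713/(-20/33 - 1/141*224) = 81550/(√353664) - 141713/(-20/33 - 224/141) = 81550/((24*√614)) - 141713/(-3404/1551) = 81550*(√614/14736) - 141713*(-1551/3404) = 40775*√614/7368 + 219796863/3404 = 219796863/3404 + 40775*√614/7368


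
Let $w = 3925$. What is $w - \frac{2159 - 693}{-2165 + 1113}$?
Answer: $\frac{2065283}{526} \approx 3926.4$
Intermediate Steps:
$w - \frac{2159 - 693}{-2165 + 1113} = 3925 - \frac{2159 - 693}{-2165 + 1113} = 3925 - \frac{1466}{-1052} = 3925 - 1466 \left(- \frac{1}{1052}\right) = 3925 - - \frac{733}{526} = 3925 + \frac{733}{526} = \frac{2065283}{526}$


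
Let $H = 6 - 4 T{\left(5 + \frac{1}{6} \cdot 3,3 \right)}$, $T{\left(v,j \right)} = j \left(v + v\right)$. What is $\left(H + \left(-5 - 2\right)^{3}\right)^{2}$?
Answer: $219961$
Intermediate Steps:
$T{\left(v,j \right)} = 2 j v$ ($T{\left(v,j \right)} = j 2 v = 2 j v$)
$H = -126$ ($H = 6 - 4 \cdot 2 \cdot 3 \left(5 + \frac{1}{6} \cdot 3\right) = 6 - 4 \cdot 2 \cdot 3 \left(5 + \frac{1}{2}\right) = 6 - 4 \cdot 2 \cdot 3 \cdot \frac{11}{2} = 6 - 132 = -126$)
$\left(H + \left(-5 - 2\right)^{3}\right)^{2} = \left(-126 + \left(-5 - 2\right)^{3}\right)^{2} = \left(-126 + \left(-7\right)^{3}\right)^{2} = \left(-126 - 343\right)^{2} = \left(-469\right)^{2} = 219961$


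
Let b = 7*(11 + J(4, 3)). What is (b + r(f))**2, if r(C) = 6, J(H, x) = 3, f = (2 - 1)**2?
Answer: 10816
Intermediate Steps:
f = 1 (f = 1**2 = 1)
b = 98 (b = 7*(11 + 3) = 7*14 = 98)
(b + r(f))**2 = (98 + 6)**2 = 104**2 = 10816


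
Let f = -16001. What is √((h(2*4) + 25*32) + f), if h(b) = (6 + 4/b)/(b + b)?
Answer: I*√972838/8 ≈ 123.29*I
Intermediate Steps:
h(b) = (6 + 4/b)/(2*b) (h(b) = (6 + 4/b)/((2*b)) = (6 + 4/b)*(1/(2*b)) = (6 + 4/b)/(2*b))
√((h(2*4) + 25*32) + f) = √(((2 + 3*(2*4))/(2*4)² + 25*32) - 16001) = √(((2 + 3*8)/8² + 800) - 16001) = √(((2 + 24)/64 + 800) - 16001) = √(((1/64)*26 + 800) - 16001) = √((13/32 + 800) - 16001) = √(25613/32 - 16001) = √(-486419/32) = I*√972838/8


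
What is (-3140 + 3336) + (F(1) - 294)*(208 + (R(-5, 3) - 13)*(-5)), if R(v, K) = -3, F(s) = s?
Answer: -84188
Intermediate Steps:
(-3140 + 3336) + (F(1) - 294)*(208 + (R(-5, 3) - 13)*(-5)) = (-3140 + 3336) + (1 - 294)*(208 + (-3 - 13)*(-5)) = 196 - 293*(208 - 16*(-5)) = 196 - 293*(208 + 80) = 196 - 293*288 = 196 - 84384 = -84188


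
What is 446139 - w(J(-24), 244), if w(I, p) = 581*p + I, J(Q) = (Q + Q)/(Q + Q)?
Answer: 304374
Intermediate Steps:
J(Q) = 1 (J(Q) = (2*Q)/((2*Q)) = (2*Q)*(1/(2*Q)) = 1)
w(I, p) = I + 581*p
446139 - w(J(-24), 244) = 446139 - (1 + 581*244) = 446139 - (1 + 141764) = 446139 - 1*141765 = 446139 - 141765 = 304374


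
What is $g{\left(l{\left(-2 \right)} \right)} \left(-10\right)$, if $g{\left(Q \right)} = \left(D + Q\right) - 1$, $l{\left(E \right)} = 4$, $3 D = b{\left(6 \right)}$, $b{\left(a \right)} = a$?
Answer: $-50$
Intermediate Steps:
$D = 2$ ($D = \frac{1}{3} \cdot 6 = 2$)
$g{\left(Q \right)} = 1 + Q$ ($g{\left(Q \right)} = \left(2 + Q\right) - 1 = 1 + Q$)
$g{\left(l{\left(-2 \right)} \right)} \left(-10\right) = \left(1 + 4\right) \left(-10\right) = 5 \left(-10\right) = -50$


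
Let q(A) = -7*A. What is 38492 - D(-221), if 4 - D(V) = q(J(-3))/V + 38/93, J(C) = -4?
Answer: 791049658/20553 ≈ 38488.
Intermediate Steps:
D(V) = 334/93 - 28/V (D(V) = 4 - ((-7*(-4))/V + 38/93) = 4 - (28/V + 38*(1/93)) = 4 - (28/V + 38/93) = 4 - (38/93 + 28/V) = 4 + (-38/93 - 28/V) = 334/93 - 28/V)
38492 - D(-221) = 38492 - (334/93 - 28/(-221)) = 38492 - (334/93 - 28*(-1/221)) = 38492 - (334/93 + 28/221) = 38492 - 1*76418/20553 = 38492 - 76418/20553 = 791049658/20553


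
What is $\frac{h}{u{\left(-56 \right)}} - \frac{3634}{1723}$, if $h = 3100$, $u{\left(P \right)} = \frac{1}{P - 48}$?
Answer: $- \frac{555498834}{1723} \approx -3.224 \cdot 10^{5}$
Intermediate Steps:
$u{\left(P \right)} = \frac{1}{-48 + P}$
$\frac{h}{u{\left(-56 \right)}} - \frac{3634}{1723} = \frac{3100}{\frac{1}{-48 - 56}} - \frac{3634}{1723} = \frac{3100}{\frac{1}{-104}} - \frac{3634}{1723} = \frac{3100}{- \frac{1}{104}} - \frac{3634}{1723} = 3100 \left(-104\right) - \frac{3634}{1723} = -322400 - \frac{3634}{1723} = - \frac{555498834}{1723}$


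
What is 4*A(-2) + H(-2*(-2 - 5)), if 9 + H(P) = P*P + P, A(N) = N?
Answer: 193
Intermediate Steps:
H(P) = -9 + P + P² (H(P) = -9 + (P*P + P) = -9 + (P² + P) = -9 + (P + P²) = -9 + P + P²)
4*A(-2) + H(-2*(-2 - 5)) = 4*(-2) + (-9 - 2*(-2 - 5) + (-2*(-2 - 5))²) = -8 + (-9 - 2*(-7) + (-2*(-7))²) = -8 + (-9 + 14 + 14²) = -8 + (-9 + 14 + 196) = -8 + 201 = 193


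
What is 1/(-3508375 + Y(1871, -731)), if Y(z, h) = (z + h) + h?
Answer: -1/3507966 ≈ -2.8507e-7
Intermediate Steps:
Y(z, h) = z + 2*h (Y(z, h) = (h + z) + h = z + 2*h)
1/(-3508375 + Y(1871, -731)) = 1/(-3508375 + (1871 + 2*(-731))) = 1/(-3508375 + (1871 - 1462)) = 1/(-3508375 + 409) = 1/(-3507966) = -1/3507966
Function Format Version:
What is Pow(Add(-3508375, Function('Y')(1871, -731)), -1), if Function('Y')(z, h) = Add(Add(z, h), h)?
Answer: Rational(-1, 3507966) ≈ -2.8507e-7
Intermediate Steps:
Function('Y')(z, h) = Add(z, Mul(2, h)) (Function('Y')(z, h) = Add(Add(h, z), h) = Add(z, Mul(2, h)))
Pow(Add(-3508375, Function('Y')(1871, -731)), -1) = Pow(Add(-3508375, Add(1871, Mul(2, -731))), -1) = Pow(Add(-3508375, Add(1871, -1462)), -1) = Pow(Add(-3508375, 409), -1) = Pow(-3507966, -1) = Rational(-1, 3507966)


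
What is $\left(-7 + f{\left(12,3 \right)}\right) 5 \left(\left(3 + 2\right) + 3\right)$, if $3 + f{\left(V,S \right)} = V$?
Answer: $80$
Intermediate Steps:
$f{\left(V,S \right)} = -3 + V$
$\left(-7 + f{\left(12,3 \right)}\right) 5 \left(\left(3 + 2\right) + 3\right) = \left(-7 + \left(-3 + 12\right)\right) 5 \left(\left(3 + 2\right) + 3\right) = \left(-7 + 9\right) 5 \left(5 + 3\right) = 2 \cdot 5 \cdot 8 = 2 \cdot 40 = 80$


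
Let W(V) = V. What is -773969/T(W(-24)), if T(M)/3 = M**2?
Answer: -773969/1728 ≈ -447.90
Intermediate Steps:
T(M) = 3*M**2
-773969/T(W(-24)) = -773969/(3*(-24)**2) = -773969/(3*576) = -773969/1728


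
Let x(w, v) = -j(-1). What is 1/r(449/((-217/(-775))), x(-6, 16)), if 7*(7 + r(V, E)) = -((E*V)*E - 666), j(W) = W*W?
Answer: -49/6906 ≈ -0.0070953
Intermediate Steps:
j(W) = W**2
x(w, v) = -1 (x(w, v) = -1*(-1)**2 = -1*1 = -1)
r(V, E) = 617/7 - V*E**2/7 (r(V, E) = -7 + (-((E*V)*E - 666))/7 = -7 + (-(V*E**2 - 666))/7 = -7 + (-(-666 + V*E**2))/7 = -7 + (666 - V*E**2)/7 = -7 + (666/7 - V*E**2/7) = 617/7 - V*E**2/7)
1/r(449/((-217/(-775))), x(-6, 16)) = 1/(617/7 - 1/7*449/((-217/(-775)))*(-1)**2) = 1/(617/7 - 1/7*449/((-217*(-1/775)))*1) = 1/(617/7 - 1/7*449/(7/25)*1) = 1/(617/7 - 1/7*449*(25/7)*1) = 1/(617/7 - 1/7*11225/7*1) = 1/(617/7 - 11225/49) = 1/(-6906/49) = -49/6906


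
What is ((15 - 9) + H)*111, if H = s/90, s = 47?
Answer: 21719/30 ≈ 723.97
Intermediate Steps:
H = 47/90 ≈ 0.52222
((15 - 9) + H)*111 = ((15 - 9) + 47/90)*111 = (6 + 47/90)*111 = (587/90)*111 = 21719/30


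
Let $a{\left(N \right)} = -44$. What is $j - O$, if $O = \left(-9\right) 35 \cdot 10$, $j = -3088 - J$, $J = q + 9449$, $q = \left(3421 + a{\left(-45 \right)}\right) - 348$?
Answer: $-12416$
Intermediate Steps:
$q = 3029$ ($q = \left(3421 - 44\right) - 348 = 3377 + \left(-1127 + 779\right) = 3377 - 348 = 3029$)
$J = 12478$ ($J = 3029 + 9449 = 12478$)
$j = -15566$ ($j = -3088 - 12478 = -15566$)
$O = -3150$ ($O = \left(-315\right) 10 = -3150$)
$j - O = -15566 - -3150 = -15566 + 3150 = -12416$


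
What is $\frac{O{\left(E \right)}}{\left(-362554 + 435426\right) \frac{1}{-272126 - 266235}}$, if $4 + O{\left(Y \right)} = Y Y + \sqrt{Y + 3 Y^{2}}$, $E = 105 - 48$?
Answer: $- \frac{1746981445}{72872} - \frac{538361 \sqrt{2451}}{36436} \approx -24705.0$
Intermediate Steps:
$E = 57$
$O{\left(Y \right)} = -4 + Y^{2} + \sqrt{Y + 3 Y^{2}}$ ($O{\left(Y \right)} = -4 + \left(Y Y + \sqrt{Y + 3 Y^{2}}\right) = -4 + \left(Y^{2} + \sqrt{Y + 3 Y^{2}}\right) = -4 + Y^{2} + \sqrt{Y + 3 Y^{2}}$)
$\frac{O{\left(E \right)}}{\left(-362554 + 435426\right) \frac{1}{-272126 - 266235}} = \frac{-4 + 57^{2} + \sqrt{57 \left(1 + 3 \cdot 57\right)}}{\left(-362554 + 435426\right) \frac{1}{-272126 - 266235}} = \frac{-4 + 3249 + \sqrt{57 \left(1 + 171\right)}}{72872 \frac{1}{-538361}} = \frac{-4 + 3249 + \sqrt{57 \cdot 172}}{72872 \left(- \frac{1}{538361}\right)} = \frac{-4 + 3249 + \sqrt{9804}}{- \frac{72872}{538361}} = \left(-4 + 3249 + 2 \sqrt{2451}\right) \left(- \frac{538361}{72872}\right) = \left(3245 + 2 \sqrt{2451}\right) \left(- \frac{538361}{72872}\right) = - \frac{1746981445}{72872} - \frac{538361 \sqrt{2451}}{36436}$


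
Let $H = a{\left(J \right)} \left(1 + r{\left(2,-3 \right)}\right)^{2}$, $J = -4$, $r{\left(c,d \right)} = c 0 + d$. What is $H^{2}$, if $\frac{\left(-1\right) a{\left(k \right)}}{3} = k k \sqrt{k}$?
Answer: $-147456$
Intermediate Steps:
$r{\left(c,d \right)} = d$ ($r{\left(c,d \right)} = 0 + d = d$)
$a{\left(k \right)} = - 3 k^{\frac{5}{2}}$ ($a{\left(k \right)} = - 3 k k \sqrt{k} = - 3 k^{2} \sqrt{k} = - 3 k^{\frac{5}{2}}$)
$H = - 384 i$ ($H = - 3 \left(-4\right)^{\frac{5}{2}} \left(1 - 3\right)^{2} = - 3 \cdot 32 i \left(-2\right)^{2} = - 96 i 4 = - 384 i \approx - 384.0 i$)
$H^{2} = \left(- 384 i\right)^{2} = -147456$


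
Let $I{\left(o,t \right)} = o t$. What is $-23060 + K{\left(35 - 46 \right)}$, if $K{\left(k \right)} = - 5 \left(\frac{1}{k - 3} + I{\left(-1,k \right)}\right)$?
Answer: $- \frac{323605}{14} \approx -23115.0$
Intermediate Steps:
$K{\left(k \right)} = - \frac{5}{-3 + k} + 5 k$ ($K{\left(k \right)} = - 5 \left(\frac{1}{k - 3} - k\right) = - 5 \left(\frac{1}{-3 + k} - k\right) = - \frac{5}{-3 + k} + 5 k$)
$-23060 + K{\left(35 - 46 \right)} = -23060 + \frac{5 \left(-1 + \left(35 - 46\right)^{2} - 3 \left(35 - 46\right)\right)}{-3 + \left(35 - 46\right)} = -23060 + \frac{5 \left(-1 + \left(-11\right)^{2} - -33\right)}{-3 - 11} = -23060 + \frac{5 \left(-1 + 121 + 33\right)}{-14} = -23060 + 5 \left(- \frac{1}{14}\right) 153 = -23060 - \frac{765}{14} = - \frac{323605}{14}$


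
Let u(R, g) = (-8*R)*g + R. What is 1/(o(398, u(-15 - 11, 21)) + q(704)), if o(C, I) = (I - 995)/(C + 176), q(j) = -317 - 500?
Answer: -574/465611 ≈ -0.0012328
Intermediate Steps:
u(R, g) = R - 8*R*g (u(R, g) = -8*R*g + R = R - 8*R*g)
q(j) = -817
o(C, I) = (-995 + I)/(176 + C)
1/(o(398, u(-15 - 11, 21)) + q(704)) = 1/((-995 + (-15 - 11)*(1 - 8*21))/(176 + 398) - 817) = 1/((-995 - 26*(1 - 168))/574 - 817) = 1/((-995 - 26*(-167))/574 - 817) = 1/((-995 + 4342)/574 - 817) = 1/((1/574)*3347 - 817) = 1/(3347/574 - 817) = 1/(-465611/574) = -574/465611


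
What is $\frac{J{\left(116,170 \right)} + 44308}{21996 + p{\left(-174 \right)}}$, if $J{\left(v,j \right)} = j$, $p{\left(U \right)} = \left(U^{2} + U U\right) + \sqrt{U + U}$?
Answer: $\frac{43709166}{81121103} - \frac{1059 i \sqrt{87}}{81121103} \approx 0.53881 - 0.00012176 i$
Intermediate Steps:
$p{\left(U \right)} = 2 U^{2} + \sqrt{2} \sqrt{U}$ ($p{\left(U \right)} = \left(U^{2} + U^{2}\right) + \sqrt{2 U} = 2 U^{2} + \sqrt{2} \sqrt{U}$)
$\frac{J{\left(116,170 \right)} + 44308}{21996 + p{\left(-174 \right)}} = \frac{170 + 44308}{21996 + \left(2 \left(-174\right)^{2} + \sqrt{2} \sqrt{-174}\right)} = \frac{44478}{21996 + \left(2 \cdot 30276 + \sqrt{2} i \sqrt{174}\right)} = \frac{44478}{21996 + \left(60552 + 2 i \sqrt{87}\right)} = \frac{44478}{82548 + 2 i \sqrt{87}}$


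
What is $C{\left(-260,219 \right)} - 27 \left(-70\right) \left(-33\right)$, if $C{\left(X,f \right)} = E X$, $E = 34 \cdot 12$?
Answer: $-168450$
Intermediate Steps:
$E = 408$
$C{\left(X,f \right)} = 408 X$
$C{\left(-260,219 \right)} - 27 \left(-70\right) \left(-33\right) = 408 \left(-260\right) - 27 \left(-70\right) \left(-33\right) = -106080 - \left(-1890\right) \left(-33\right) = -106080 - 62370 = -168450$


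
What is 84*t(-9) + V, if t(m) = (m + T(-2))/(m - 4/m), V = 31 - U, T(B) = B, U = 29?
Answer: 110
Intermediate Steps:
V = 2 (V = 31 - 1*29 = 31 - 29 = 2)
t(m) = (-2 + m)/(m - 4/m) (t(m) = (m - 2)/(m - 4/m) = (-2 + m)/(m - 4/m))
84*t(-9) + V = 84*(-9/(2 - 9)) + 2 = 84*(-9/(-7)) + 2 = 84*(-9*(-⅐)) + 2 = 84*(9/7) + 2 = 108 + 2 = 110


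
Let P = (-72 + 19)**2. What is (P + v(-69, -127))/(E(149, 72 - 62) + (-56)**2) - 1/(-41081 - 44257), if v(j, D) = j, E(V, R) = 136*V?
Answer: 324791/2773485 ≈ 0.11711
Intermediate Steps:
P = 2809 (P = (-53)**2 = 2809)
(P + v(-69, -127))/(E(149, 72 - 62) + (-56)**2) - 1/(-41081 - 44257) = (2809 - 69)/(136*149 + (-56)**2) - 1/(-41081 - 44257) = 2740/(20264 + 3136) - 1/(-85338) = 2740/23400 - 1*(-1/85338) = 2740*(1/23400) + 1/85338 = 137/1170 + 1/85338 = 324791/2773485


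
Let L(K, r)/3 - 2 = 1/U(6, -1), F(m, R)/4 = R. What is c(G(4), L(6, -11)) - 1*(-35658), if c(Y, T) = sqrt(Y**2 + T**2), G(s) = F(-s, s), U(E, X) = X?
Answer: 35658 + sqrt(265) ≈ 35674.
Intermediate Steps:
F(m, R) = 4*R
L(K, r) = 3 (L(K, r) = 6 + 3/(-1) = 6 + 3*(-1) = 6 - 3 = 3)
G(s) = 4*s
c(Y, T) = sqrt(T**2 + Y**2)
c(G(4), L(6, -11)) - 1*(-35658) = sqrt(3**2 + (4*4)**2) - 1*(-35658) = sqrt(9 + 16**2) + 35658 = sqrt(9 + 256) + 35658 = sqrt(265) + 35658 = 35658 + sqrt(265)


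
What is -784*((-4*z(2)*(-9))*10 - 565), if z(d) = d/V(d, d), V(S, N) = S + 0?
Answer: 160720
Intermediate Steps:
V(S, N) = S
z(d) = 1 (z(d) = d/d = 1)
-784*((-4*z(2)*(-9))*10 - 565) = -784*((-4*1*(-9))*10 - 565) = -784*(-4*(-9)*10 - 565) = -784*(36*10 - 565) = -784*(360 - 565) = -784*(-205) = 160720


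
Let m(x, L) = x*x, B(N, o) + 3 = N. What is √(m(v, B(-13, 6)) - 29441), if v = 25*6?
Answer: I*√6941 ≈ 83.313*I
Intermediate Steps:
B(N, o) = -3 + N
v = 150
m(x, L) = x²
√(m(v, B(-13, 6)) - 29441) = √(150² - 29441) = √(22500 - 29441) = √(-6941) = I*√6941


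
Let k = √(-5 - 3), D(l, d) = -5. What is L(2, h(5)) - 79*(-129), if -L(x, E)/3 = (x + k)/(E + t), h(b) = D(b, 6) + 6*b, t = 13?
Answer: 193626/19 - 3*I*√2/19 ≈ 10191.0 - 0.2233*I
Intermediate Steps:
k = 2*I*√2 (k = √(-8) = 2*I*√2 ≈ 2.8284*I)
h(b) = -5 + 6*b
L(x, E) = -3*(x + 2*I*√2)/(13 + E) (L(x, E) = -3*(x + 2*I*√2)/(E + 13) = -3*(x + 2*I*√2)/(13 + E))
L(2, h(5)) - 79*(-129) = 3*(-1*2 - 2*I*√2)/(13 + (-5 + 6*5)) - 79*(-129) = 3*(-2 - 2*I*√2)/(13 + (-5 + 30)) + 10191 = 3*(-2 - 2*I*√2)/(13 + 25) + 10191 = 3*(-2 - 2*I*√2)/38 + 10191 = 3*(1/38)*(-2 - 2*I*√2) + 10191 = (-3/19 - 3*I*√2/19) + 10191 = 193626/19 - 3*I*√2/19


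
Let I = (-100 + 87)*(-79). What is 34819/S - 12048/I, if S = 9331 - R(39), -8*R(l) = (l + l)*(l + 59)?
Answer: -176345278/21128471 ≈ -8.3463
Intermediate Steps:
R(l) = -l*(59 + l)/4 (R(l) = -(l + l)*(l + 59)/8 = -2*l*(59 + l)/8 = -l*(59 + l)/4)
I = 1027 (I = -13*(-79) = 1027)
S = 20573/2 (S = 9331 - (-1)*39*(59 + 39)/4 = 9331 - (-1)*39*98/4 = 9331 - 1*(-1911/2) = 9331 + 1911/2 = 20573/2 ≈ 10287.)
34819/S - 12048/I = 34819/(20573/2) - 12048/1027 = 34819*(2/20573) - 12048*1/1027 = 69638/20573 - 12048/1027 = -176345278/21128471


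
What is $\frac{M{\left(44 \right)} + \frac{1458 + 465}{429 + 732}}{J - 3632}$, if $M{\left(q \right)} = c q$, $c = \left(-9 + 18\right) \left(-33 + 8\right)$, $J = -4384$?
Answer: $\frac{3830659}{3102192} \approx 1.2348$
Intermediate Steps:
$c = -225$ ($c = 9 \left(-25\right) = -225$)
$M{\left(q \right)} = - 225 q$
$\frac{M{\left(44 \right)} + \frac{1458 + 465}{429 + 732}}{J - 3632} = \frac{\left(-225\right) 44 + \frac{1458 + 465}{429 + 732}}{-4384 - 3632} = \frac{-9900 + \frac{1923}{1161}}{-8016} = \left(-9900 + 1923 \cdot \frac{1}{1161}\right) \left(- \frac{1}{8016}\right) = \left(-9900 + \frac{641}{387}\right) \left(- \frac{1}{8016}\right) = \left(- \frac{3830659}{387}\right) \left(- \frac{1}{8016}\right) = \frac{3830659}{3102192}$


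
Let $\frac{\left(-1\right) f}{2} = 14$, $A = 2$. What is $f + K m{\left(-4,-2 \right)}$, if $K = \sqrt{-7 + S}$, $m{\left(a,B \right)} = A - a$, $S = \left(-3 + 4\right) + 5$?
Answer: $-28 + 6 i \approx -28.0 + 6.0 i$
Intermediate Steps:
$S = 6$ ($S = 1 + 5 = 6$)
$f = -28$ ($f = \left(-2\right) 14 = -28$)
$m{\left(a,B \right)} = 2 - a$
$K = i$ ($K = \sqrt{-7 + 6} = \sqrt{-1} = i \approx 1.0 i$)
$f + K m{\left(-4,-2 \right)} = -28 + i \left(2 - -4\right) = -28 + i \left(2 + 4\right) = -28 + i 6 = -28 + 6 i$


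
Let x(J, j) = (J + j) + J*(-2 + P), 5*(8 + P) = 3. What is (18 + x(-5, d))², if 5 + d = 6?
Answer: 3721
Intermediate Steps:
d = 1 (d = -5 + 6 = 1)
P = -37/5 (P = -8 + (⅕)*3 = -8 + ⅗ = -37/5 ≈ -7.4000)
x(J, j) = j - 42*J/5 (x(J, j) = (J + j) + J*(-2 - 37/5) = (J + j) + J*(-47/5) = (J + j) - 47*J/5 = j - 42*J/5)
(18 + x(-5, d))² = (18 + (1 - 42/5*(-5)))² = (18 + (1 + 42))² = (18 + 43)² = 61² = 3721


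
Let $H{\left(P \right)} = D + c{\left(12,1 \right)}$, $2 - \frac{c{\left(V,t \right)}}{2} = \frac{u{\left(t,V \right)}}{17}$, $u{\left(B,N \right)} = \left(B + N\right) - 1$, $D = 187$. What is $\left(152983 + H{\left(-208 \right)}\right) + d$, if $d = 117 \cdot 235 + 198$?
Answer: $\frac{3074715}{17} \approx 1.8087 \cdot 10^{5}$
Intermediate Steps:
$u{\left(B,N \right)} = -1 + B + N$
$c{\left(V,t \right)} = \frac{70}{17} - \frac{2 V}{17} - \frac{2 t}{17}$ ($c{\left(V,t \right)} = 4 - 2 \frac{-1 + t + V}{17} = 4 - 2 \left(-1 + V + t\right) \frac{1}{17} = 4 - 2 \left(- \frac{1}{17} + \frac{V}{17} + \frac{t}{17}\right) = 4 - \left(- \frac{2}{17} + \frac{2 V}{17} + \frac{2 t}{17}\right) = \frac{70}{17} - \frac{2 V}{17} - \frac{2 t}{17}$)
$d = 27693$ ($d = 27495 + 198 = 27693$)
$H{\left(P \right)} = \frac{3223}{17}$ ($H{\left(P \right)} = 187 - - \frac{44}{17} = 187 + \frac{44}{17} = \frac{3223}{17}$)
$\left(152983 + H{\left(-208 \right)}\right) + d = \left(152983 + \frac{3223}{17}\right) + 27693 = \frac{2603934}{17} + 27693 = \frac{3074715}{17}$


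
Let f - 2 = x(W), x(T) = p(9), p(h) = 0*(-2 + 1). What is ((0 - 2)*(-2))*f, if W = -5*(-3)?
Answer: 8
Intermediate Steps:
W = 15
p(h) = 0 (p(h) = 0*(-1) = 0)
x(T) = 0
f = 2 (f = 2 + 0 = 2)
((0 - 2)*(-2))*f = ((0 - 2)*(-2))*2 = -2*(-2)*2 = 4*2 = 8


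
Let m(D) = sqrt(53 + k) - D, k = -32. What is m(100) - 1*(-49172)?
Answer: 49072 + sqrt(21) ≈ 49077.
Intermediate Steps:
m(D) = sqrt(21) - D (m(D) = sqrt(53 - 32) - D = sqrt(21) - D)
m(100) - 1*(-49172) = (sqrt(21) - 1*100) - 1*(-49172) = (sqrt(21) - 100) + 49172 = (-100 + sqrt(21)) + 49172 = 49072 + sqrt(21)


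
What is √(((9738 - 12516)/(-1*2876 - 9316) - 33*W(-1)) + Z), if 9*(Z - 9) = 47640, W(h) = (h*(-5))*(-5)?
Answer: √14231726553/1524 ≈ 78.279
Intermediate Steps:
W(h) = 25*h (W(h) = -5*h*(-5) = 25*h)
Z = 15907/3 (Z = 9 + (⅑)*47640 = 9 + 15880/3 = 15907/3 ≈ 5302.3)
√(((9738 - 12516)/(-1*2876 - 9316) - 33*W(-1)) + Z) = √(((9738 - 12516)/(-1*2876 - 9316) - 825*(-1)) + 15907/3) = √((-2778/(-2876 - 9316) - 33*(-25)) + 15907/3) = √((-2778/(-12192) + 825) + 15907/3) = √((-2778*(-1/12192) + 825) + 15907/3) = √((463/2032 + 825) + 15907/3) = √(1676863/2032 + 15907/3) = √(37353613/6096) = √14231726553/1524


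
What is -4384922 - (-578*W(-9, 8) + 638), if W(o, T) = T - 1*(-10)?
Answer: -4375156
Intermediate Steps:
W(o, T) = 10 + T (W(o, T) = T + 10 = 10 + T)
-4384922 - (-578*W(-9, 8) + 638) = -4384922 - (-578*(10 + 8) + 638) = -4384922 - (-578*18 + 638) = -4384922 - (-10404 + 638) = -4384922 - 1*(-9766) = -4384922 + 9766 = -4375156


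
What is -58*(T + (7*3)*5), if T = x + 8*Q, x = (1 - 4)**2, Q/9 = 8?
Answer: -40020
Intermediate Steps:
Q = 72 (Q = 9*8 = 72)
x = 9 (x = (-3)**2 = 9)
T = 585 (T = 9 + 8*72 = 9 + 576 = 585)
-58*(T + (7*3)*5) = -58*(585 + (7*3)*5) = -58*(585 + 21*5) = -58*(585 + 105) = -58*690 = -40020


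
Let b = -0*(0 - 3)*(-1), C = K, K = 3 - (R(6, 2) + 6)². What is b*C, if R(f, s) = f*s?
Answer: 0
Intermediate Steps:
K = -321 (K = 3 - (6*2 + 6)² = 3 - (12 + 6)² = 3 - 1*18² = 3 - 1*324 = 3 - 324 = -321)
C = -321
b = 0 (b = -0*(-3)*(-1) = -1*0*(-1) = 0*(-1) = 0)
b*C = 0*(-321) = 0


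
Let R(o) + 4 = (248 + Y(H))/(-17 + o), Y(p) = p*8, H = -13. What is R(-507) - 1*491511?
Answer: -64388501/131 ≈ -4.9152e+5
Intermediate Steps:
Y(p) = 8*p
R(o) = -4 + 144/(-17 + o) (R(o) = -4 + (248 + 8*(-13))/(-17 + o) = -4 + (248 - 104)/(-17 + o) = -4 + 144/(-17 + o))
R(-507) - 1*491511 = 4*(53 - 1*(-507))/(-17 - 507) - 1*491511 = 4*(53 + 507)/(-524) - 491511 = 4*(-1/524)*560 - 491511 = -560/131 - 491511 = -64388501/131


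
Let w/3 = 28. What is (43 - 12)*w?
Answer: 2604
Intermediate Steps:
w = 84 (w = 3*28 = 84)
(43 - 12)*w = (43 - 12)*84 = 31*84 = 2604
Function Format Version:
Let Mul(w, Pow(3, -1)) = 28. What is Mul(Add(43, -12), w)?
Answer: 2604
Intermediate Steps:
w = 84 (w = Mul(3, 28) = 84)
Mul(Add(43, -12), w) = Mul(Add(43, -12), 84) = Mul(31, 84) = 2604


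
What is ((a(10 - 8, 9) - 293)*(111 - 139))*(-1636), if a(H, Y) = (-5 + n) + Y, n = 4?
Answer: -13055280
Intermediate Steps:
a(H, Y) = -1 + Y (a(H, Y) = (-5 + 4) + Y = -1 + Y)
((a(10 - 8, 9) - 293)*(111 - 139))*(-1636) = (((-1 + 9) - 293)*(111 - 139))*(-1636) = ((8 - 293)*(-28))*(-1636) = -285*(-28)*(-1636) = 7980*(-1636) = -13055280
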